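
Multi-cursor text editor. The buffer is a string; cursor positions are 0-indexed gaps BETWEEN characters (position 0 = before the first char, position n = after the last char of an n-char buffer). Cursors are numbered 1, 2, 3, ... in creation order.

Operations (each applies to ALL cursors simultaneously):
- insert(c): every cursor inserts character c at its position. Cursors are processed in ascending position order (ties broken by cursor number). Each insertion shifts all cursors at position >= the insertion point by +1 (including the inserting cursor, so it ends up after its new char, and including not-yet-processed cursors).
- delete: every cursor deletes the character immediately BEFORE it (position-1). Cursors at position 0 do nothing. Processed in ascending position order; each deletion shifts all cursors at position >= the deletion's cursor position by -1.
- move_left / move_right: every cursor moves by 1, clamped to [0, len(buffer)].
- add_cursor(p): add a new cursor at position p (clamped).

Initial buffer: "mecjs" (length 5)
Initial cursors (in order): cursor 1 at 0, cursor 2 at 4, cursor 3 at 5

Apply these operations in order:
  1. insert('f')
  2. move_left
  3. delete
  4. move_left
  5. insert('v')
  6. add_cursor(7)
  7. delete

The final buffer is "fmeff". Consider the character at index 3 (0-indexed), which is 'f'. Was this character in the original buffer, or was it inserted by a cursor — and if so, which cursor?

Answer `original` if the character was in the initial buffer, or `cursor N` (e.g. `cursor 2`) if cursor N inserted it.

Answer: cursor 2

Derivation:
After op 1 (insert('f')): buffer="fmecjfsf" (len 8), cursors c1@1 c2@6 c3@8, authorship 1....2.3
After op 2 (move_left): buffer="fmecjfsf" (len 8), cursors c1@0 c2@5 c3@7, authorship 1....2.3
After op 3 (delete): buffer="fmecff" (len 6), cursors c1@0 c2@4 c3@5, authorship 1...23
After op 4 (move_left): buffer="fmecff" (len 6), cursors c1@0 c2@3 c3@4, authorship 1...23
After op 5 (insert('v')): buffer="vfmevcvff" (len 9), cursors c1@1 c2@5 c3@7, authorship 11..2.323
After op 6 (add_cursor(7)): buffer="vfmevcvff" (len 9), cursors c1@1 c2@5 c3@7 c4@7, authorship 11..2.323
After op 7 (delete): buffer="fmeff" (len 5), cursors c1@0 c2@3 c3@3 c4@3, authorship 1..23
Authorship (.=original, N=cursor N): 1 . . 2 3
Index 3: author = 2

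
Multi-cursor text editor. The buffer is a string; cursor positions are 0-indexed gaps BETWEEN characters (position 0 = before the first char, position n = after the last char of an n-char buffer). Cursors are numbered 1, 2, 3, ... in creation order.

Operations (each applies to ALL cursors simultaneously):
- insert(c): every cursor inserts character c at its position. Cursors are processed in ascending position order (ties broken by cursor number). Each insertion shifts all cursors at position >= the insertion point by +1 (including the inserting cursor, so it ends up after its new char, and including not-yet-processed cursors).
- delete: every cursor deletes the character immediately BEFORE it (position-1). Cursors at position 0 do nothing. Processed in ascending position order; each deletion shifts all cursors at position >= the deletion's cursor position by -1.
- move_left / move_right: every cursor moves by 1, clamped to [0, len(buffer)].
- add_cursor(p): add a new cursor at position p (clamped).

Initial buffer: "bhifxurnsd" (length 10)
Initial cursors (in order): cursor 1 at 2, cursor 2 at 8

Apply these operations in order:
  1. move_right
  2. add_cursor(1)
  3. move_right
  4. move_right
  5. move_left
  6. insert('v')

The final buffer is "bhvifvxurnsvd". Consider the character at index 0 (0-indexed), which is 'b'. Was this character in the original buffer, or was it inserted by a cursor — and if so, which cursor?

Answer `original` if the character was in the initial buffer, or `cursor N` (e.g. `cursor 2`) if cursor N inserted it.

Answer: original

Derivation:
After op 1 (move_right): buffer="bhifxurnsd" (len 10), cursors c1@3 c2@9, authorship ..........
After op 2 (add_cursor(1)): buffer="bhifxurnsd" (len 10), cursors c3@1 c1@3 c2@9, authorship ..........
After op 3 (move_right): buffer="bhifxurnsd" (len 10), cursors c3@2 c1@4 c2@10, authorship ..........
After op 4 (move_right): buffer="bhifxurnsd" (len 10), cursors c3@3 c1@5 c2@10, authorship ..........
After op 5 (move_left): buffer="bhifxurnsd" (len 10), cursors c3@2 c1@4 c2@9, authorship ..........
After op 6 (insert('v')): buffer="bhvifvxurnsvd" (len 13), cursors c3@3 c1@6 c2@12, authorship ..3..1.....2.
Authorship (.=original, N=cursor N): . . 3 . . 1 . . . . . 2 .
Index 0: author = original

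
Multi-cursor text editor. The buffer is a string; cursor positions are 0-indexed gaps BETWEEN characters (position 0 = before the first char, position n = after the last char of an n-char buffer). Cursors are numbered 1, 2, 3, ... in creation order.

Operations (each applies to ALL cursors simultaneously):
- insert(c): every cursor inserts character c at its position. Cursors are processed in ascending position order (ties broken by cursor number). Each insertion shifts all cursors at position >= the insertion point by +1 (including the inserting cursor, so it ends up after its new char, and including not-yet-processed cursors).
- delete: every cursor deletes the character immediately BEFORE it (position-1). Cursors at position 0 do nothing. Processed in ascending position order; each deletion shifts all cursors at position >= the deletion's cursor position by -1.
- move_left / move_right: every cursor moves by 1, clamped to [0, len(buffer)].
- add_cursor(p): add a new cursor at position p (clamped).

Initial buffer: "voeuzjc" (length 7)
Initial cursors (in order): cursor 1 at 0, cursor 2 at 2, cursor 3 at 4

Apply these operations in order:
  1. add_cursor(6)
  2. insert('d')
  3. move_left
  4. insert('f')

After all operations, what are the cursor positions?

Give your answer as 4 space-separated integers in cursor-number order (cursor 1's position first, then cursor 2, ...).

Answer: 1 5 9 13

Derivation:
After op 1 (add_cursor(6)): buffer="voeuzjc" (len 7), cursors c1@0 c2@2 c3@4 c4@6, authorship .......
After op 2 (insert('d')): buffer="dvodeudzjdc" (len 11), cursors c1@1 c2@4 c3@7 c4@10, authorship 1..2..3..4.
After op 3 (move_left): buffer="dvodeudzjdc" (len 11), cursors c1@0 c2@3 c3@6 c4@9, authorship 1..2..3..4.
After op 4 (insert('f')): buffer="fdvofdeufdzjfdc" (len 15), cursors c1@1 c2@5 c3@9 c4@13, authorship 11..22..33..44.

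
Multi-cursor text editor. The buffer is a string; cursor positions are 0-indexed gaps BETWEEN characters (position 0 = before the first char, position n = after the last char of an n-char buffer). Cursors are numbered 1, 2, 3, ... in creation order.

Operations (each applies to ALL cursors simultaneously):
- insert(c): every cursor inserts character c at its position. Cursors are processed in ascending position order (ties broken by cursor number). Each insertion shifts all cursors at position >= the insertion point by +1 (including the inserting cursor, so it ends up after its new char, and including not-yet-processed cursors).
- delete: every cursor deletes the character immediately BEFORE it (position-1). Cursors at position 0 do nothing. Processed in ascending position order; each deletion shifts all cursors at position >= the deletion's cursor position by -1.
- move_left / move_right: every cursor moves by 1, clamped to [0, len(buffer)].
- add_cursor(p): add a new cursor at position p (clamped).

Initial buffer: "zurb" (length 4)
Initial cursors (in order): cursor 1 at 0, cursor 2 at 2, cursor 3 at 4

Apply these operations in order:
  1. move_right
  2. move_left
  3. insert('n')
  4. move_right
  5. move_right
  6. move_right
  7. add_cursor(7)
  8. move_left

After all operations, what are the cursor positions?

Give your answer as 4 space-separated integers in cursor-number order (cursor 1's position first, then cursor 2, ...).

After op 1 (move_right): buffer="zurb" (len 4), cursors c1@1 c2@3 c3@4, authorship ....
After op 2 (move_left): buffer="zurb" (len 4), cursors c1@0 c2@2 c3@3, authorship ....
After op 3 (insert('n')): buffer="nzunrnb" (len 7), cursors c1@1 c2@4 c3@6, authorship 1..2.3.
After op 4 (move_right): buffer="nzunrnb" (len 7), cursors c1@2 c2@5 c3@7, authorship 1..2.3.
After op 5 (move_right): buffer="nzunrnb" (len 7), cursors c1@3 c2@6 c3@7, authorship 1..2.3.
After op 6 (move_right): buffer="nzunrnb" (len 7), cursors c1@4 c2@7 c3@7, authorship 1..2.3.
After op 7 (add_cursor(7)): buffer="nzunrnb" (len 7), cursors c1@4 c2@7 c3@7 c4@7, authorship 1..2.3.
After op 8 (move_left): buffer="nzunrnb" (len 7), cursors c1@3 c2@6 c3@6 c4@6, authorship 1..2.3.

Answer: 3 6 6 6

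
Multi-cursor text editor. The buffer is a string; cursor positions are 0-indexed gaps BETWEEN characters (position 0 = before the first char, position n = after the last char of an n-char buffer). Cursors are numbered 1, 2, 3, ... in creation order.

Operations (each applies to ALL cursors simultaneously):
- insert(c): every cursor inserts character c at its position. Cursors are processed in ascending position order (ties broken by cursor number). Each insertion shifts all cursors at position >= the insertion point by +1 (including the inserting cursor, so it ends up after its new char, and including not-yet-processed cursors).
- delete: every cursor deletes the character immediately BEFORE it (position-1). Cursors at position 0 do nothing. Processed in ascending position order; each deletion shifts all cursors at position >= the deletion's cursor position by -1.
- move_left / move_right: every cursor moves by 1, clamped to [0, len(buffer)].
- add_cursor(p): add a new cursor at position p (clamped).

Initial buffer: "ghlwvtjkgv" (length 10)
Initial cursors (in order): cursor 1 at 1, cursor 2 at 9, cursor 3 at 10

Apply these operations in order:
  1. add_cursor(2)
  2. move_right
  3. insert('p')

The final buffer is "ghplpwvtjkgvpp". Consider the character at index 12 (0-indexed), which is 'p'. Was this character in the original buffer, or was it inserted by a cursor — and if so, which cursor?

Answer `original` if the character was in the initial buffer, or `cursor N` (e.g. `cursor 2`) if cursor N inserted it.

Answer: cursor 2

Derivation:
After op 1 (add_cursor(2)): buffer="ghlwvtjkgv" (len 10), cursors c1@1 c4@2 c2@9 c3@10, authorship ..........
After op 2 (move_right): buffer="ghlwvtjkgv" (len 10), cursors c1@2 c4@3 c2@10 c3@10, authorship ..........
After op 3 (insert('p')): buffer="ghplpwvtjkgvpp" (len 14), cursors c1@3 c4@5 c2@14 c3@14, authorship ..1.4.......23
Authorship (.=original, N=cursor N): . . 1 . 4 . . . . . . . 2 3
Index 12: author = 2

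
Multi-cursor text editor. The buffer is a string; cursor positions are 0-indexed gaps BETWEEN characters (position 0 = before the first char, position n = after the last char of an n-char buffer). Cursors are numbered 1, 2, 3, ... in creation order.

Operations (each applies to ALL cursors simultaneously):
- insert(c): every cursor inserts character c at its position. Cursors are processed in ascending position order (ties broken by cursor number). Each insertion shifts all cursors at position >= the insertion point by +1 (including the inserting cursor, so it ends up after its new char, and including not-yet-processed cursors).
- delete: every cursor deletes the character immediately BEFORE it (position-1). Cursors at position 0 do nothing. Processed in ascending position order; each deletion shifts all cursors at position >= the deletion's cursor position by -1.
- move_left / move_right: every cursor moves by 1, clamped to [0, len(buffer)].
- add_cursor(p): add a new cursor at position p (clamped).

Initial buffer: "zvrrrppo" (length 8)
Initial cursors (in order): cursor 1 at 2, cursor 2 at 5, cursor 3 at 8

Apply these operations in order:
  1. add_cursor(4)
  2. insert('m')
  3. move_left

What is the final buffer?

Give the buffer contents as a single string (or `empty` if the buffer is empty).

After op 1 (add_cursor(4)): buffer="zvrrrppo" (len 8), cursors c1@2 c4@4 c2@5 c3@8, authorship ........
After op 2 (insert('m')): buffer="zvmrrmrmppom" (len 12), cursors c1@3 c4@6 c2@8 c3@12, authorship ..1..4.2...3
After op 3 (move_left): buffer="zvmrrmrmppom" (len 12), cursors c1@2 c4@5 c2@7 c3@11, authorship ..1..4.2...3

Answer: zvmrrmrmppom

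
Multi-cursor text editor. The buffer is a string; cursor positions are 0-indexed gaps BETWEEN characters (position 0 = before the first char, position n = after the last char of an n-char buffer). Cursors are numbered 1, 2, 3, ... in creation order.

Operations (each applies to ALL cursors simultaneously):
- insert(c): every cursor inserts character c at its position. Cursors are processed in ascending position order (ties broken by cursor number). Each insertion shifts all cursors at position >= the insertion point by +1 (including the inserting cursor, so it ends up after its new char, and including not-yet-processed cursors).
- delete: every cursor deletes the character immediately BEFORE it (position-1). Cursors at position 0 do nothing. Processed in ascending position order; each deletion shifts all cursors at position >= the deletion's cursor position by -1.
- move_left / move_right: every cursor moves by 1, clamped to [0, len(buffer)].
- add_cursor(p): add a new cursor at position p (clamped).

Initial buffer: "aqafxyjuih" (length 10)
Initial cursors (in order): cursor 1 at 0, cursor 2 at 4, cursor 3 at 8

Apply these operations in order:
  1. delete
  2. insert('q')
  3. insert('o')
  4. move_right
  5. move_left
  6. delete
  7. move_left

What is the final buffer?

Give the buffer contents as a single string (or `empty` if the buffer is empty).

Answer: qaqaqxyjqih

Derivation:
After op 1 (delete): buffer="aqaxyjih" (len 8), cursors c1@0 c2@3 c3@6, authorship ........
After op 2 (insert('q')): buffer="qaqaqxyjqih" (len 11), cursors c1@1 c2@5 c3@9, authorship 1...2...3..
After op 3 (insert('o')): buffer="qoaqaqoxyjqoih" (len 14), cursors c1@2 c2@7 c3@12, authorship 11...22...33..
After op 4 (move_right): buffer="qoaqaqoxyjqoih" (len 14), cursors c1@3 c2@8 c3@13, authorship 11...22...33..
After op 5 (move_left): buffer="qoaqaqoxyjqoih" (len 14), cursors c1@2 c2@7 c3@12, authorship 11...22...33..
After op 6 (delete): buffer="qaqaqxyjqih" (len 11), cursors c1@1 c2@5 c3@9, authorship 1...2...3..
After op 7 (move_left): buffer="qaqaqxyjqih" (len 11), cursors c1@0 c2@4 c3@8, authorship 1...2...3..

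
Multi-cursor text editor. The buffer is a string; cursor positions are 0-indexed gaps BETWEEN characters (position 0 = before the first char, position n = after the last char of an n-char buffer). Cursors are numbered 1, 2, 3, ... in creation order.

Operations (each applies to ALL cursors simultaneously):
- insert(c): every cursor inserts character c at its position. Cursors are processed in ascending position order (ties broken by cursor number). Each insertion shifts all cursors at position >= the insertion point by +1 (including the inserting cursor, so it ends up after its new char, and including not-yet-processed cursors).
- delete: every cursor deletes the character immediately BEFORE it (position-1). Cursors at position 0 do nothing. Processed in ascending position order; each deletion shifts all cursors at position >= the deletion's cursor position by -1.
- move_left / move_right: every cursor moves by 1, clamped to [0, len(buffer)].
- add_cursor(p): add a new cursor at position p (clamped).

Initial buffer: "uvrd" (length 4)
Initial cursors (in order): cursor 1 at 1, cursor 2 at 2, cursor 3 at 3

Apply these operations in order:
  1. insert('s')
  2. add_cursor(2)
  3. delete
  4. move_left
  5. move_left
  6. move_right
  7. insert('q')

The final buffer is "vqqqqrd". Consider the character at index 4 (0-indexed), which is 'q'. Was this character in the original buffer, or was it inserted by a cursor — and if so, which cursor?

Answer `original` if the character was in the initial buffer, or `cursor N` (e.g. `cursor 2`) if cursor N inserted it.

Answer: cursor 4

Derivation:
After op 1 (insert('s')): buffer="usvsrsd" (len 7), cursors c1@2 c2@4 c3@6, authorship .1.2.3.
After op 2 (add_cursor(2)): buffer="usvsrsd" (len 7), cursors c1@2 c4@2 c2@4 c3@6, authorship .1.2.3.
After op 3 (delete): buffer="vrd" (len 3), cursors c1@0 c4@0 c2@1 c3@2, authorship ...
After op 4 (move_left): buffer="vrd" (len 3), cursors c1@0 c2@0 c4@0 c3@1, authorship ...
After op 5 (move_left): buffer="vrd" (len 3), cursors c1@0 c2@0 c3@0 c4@0, authorship ...
After op 6 (move_right): buffer="vrd" (len 3), cursors c1@1 c2@1 c3@1 c4@1, authorship ...
After op 7 (insert('q')): buffer="vqqqqrd" (len 7), cursors c1@5 c2@5 c3@5 c4@5, authorship .1234..
Authorship (.=original, N=cursor N): . 1 2 3 4 . .
Index 4: author = 4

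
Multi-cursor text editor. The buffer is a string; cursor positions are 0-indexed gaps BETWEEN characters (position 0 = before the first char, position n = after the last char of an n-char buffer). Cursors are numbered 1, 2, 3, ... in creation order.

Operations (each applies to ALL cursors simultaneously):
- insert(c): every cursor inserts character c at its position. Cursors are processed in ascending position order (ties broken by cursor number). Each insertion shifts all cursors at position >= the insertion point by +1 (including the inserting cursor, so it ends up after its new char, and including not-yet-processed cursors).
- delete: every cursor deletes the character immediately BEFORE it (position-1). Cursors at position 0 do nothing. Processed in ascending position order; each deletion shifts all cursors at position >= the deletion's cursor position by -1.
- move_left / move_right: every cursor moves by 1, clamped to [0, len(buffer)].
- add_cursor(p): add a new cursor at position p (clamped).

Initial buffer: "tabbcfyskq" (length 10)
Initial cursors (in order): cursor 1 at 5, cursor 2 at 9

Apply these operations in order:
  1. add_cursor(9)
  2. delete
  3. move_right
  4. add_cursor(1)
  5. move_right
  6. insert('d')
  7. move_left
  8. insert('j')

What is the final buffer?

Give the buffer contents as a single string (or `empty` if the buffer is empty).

Answer: tajdbbfyjdqdjjd

Derivation:
After op 1 (add_cursor(9)): buffer="tabbcfyskq" (len 10), cursors c1@5 c2@9 c3@9, authorship ..........
After op 2 (delete): buffer="tabbfyq" (len 7), cursors c1@4 c2@6 c3@6, authorship .......
After op 3 (move_right): buffer="tabbfyq" (len 7), cursors c1@5 c2@7 c3@7, authorship .......
After op 4 (add_cursor(1)): buffer="tabbfyq" (len 7), cursors c4@1 c1@5 c2@7 c3@7, authorship .......
After op 5 (move_right): buffer="tabbfyq" (len 7), cursors c4@2 c1@6 c2@7 c3@7, authorship .......
After op 6 (insert('d')): buffer="tadbbfydqdd" (len 11), cursors c4@3 c1@8 c2@11 c3@11, authorship ..4....1.23
After op 7 (move_left): buffer="tadbbfydqdd" (len 11), cursors c4@2 c1@7 c2@10 c3@10, authorship ..4....1.23
After op 8 (insert('j')): buffer="tajdbbfyjdqdjjd" (len 15), cursors c4@3 c1@9 c2@14 c3@14, authorship ..44....11.2233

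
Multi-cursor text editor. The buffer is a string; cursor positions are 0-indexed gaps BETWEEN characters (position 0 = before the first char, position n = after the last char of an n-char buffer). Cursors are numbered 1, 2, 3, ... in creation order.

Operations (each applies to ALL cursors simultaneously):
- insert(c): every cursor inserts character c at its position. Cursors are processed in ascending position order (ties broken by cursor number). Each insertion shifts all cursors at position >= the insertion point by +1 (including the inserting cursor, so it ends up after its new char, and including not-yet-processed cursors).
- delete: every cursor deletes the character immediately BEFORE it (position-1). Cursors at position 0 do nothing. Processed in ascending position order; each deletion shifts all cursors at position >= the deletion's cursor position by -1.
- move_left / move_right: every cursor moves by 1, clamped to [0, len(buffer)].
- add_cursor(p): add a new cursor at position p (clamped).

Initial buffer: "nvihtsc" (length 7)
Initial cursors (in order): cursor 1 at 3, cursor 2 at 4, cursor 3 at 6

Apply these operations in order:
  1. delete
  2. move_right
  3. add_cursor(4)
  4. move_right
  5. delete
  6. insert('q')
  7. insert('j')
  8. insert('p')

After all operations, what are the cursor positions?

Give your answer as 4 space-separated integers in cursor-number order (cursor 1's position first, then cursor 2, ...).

After op 1 (delete): buffer="nvtc" (len 4), cursors c1@2 c2@2 c3@3, authorship ....
After op 2 (move_right): buffer="nvtc" (len 4), cursors c1@3 c2@3 c3@4, authorship ....
After op 3 (add_cursor(4)): buffer="nvtc" (len 4), cursors c1@3 c2@3 c3@4 c4@4, authorship ....
After op 4 (move_right): buffer="nvtc" (len 4), cursors c1@4 c2@4 c3@4 c4@4, authorship ....
After op 5 (delete): buffer="" (len 0), cursors c1@0 c2@0 c3@0 c4@0, authorship 
After op 6 (insert('q')): buffer="qqqq" (len 4), cursors c1@4 c2@4 c3@4 c4@4, authorship 1234
After op 7 (insert('j')): buffer="qqqqjjjj" (len 8), cursors c1@8 c2@8 c3@8 c4@8, authorship 12341234
After op 8 (insert('p')): buffer="qqqqjjjjpppp" (len 12), cursors c1@12 c2@12 c3@12 c4@12, authorship 123412341234

Answer: 12 12 12 12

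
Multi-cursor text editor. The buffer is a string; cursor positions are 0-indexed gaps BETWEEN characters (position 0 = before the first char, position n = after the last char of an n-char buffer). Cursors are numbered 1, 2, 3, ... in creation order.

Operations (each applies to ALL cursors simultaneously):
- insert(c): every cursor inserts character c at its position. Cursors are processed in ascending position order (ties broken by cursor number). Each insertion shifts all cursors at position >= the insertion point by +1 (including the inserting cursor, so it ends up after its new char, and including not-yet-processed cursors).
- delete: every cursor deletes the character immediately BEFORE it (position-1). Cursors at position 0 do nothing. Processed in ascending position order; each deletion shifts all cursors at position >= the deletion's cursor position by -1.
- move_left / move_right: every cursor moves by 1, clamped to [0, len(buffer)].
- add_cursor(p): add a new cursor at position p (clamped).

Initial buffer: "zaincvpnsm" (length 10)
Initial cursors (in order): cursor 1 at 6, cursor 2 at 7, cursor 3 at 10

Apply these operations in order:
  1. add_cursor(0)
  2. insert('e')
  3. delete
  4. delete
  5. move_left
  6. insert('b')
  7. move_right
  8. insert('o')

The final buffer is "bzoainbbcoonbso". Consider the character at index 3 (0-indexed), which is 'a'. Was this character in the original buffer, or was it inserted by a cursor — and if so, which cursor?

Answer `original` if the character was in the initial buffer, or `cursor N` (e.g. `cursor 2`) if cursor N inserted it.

Answer: original

Derivation:
After op 1 (add_cursor(0)): buffer="zaincvpnsm" (len 10), cursors c4@0 c1@6 c2@7 c3@10, authorship ..........
After op 2 (insert('e')): buffer="ezaincvepensme" (len 14), cursors c4@1 c1@8 c2@10 c3@14, authorship 4......1.2...3
After op 3 (delete): buffer="zaincvpnsm" (len 10), cursors c4@0 c1@6 c2@7 c3@10, authorship ..........
After op 4 (delete): buffer="zaincns" (len 7), cursors c4@0 c1@5 c2@5 c3@7, authorship .......
After op 5 (move_left): buffer="zaincns" (len 7), cursors c4@0 c1@4 c2@4 c3@6, authorship .......
After op 6 (insert('b')): buffer="bzainbbcnbs" (len 11), cursors c4@1 c1@7 c2@7 c3@10, authorship 4....12..3.
After op 7 (move_right): buffer="bzainbbcnbs" (len 11), cursors c4@2 c1@8 c2@8 c3@11, authorship 4....12..3.
After op 8 (insert('o')): buffer="bzoainbbcoonbso" (len 15), cursors c4@3 c1@11 c2@11 c3@15, authorship 4.4...12.12.3.3
Authorship (.=original, N=cursor N): 4 . 4 . . . 1 2 . 1 2 . 3 . 3
Index 3: author = original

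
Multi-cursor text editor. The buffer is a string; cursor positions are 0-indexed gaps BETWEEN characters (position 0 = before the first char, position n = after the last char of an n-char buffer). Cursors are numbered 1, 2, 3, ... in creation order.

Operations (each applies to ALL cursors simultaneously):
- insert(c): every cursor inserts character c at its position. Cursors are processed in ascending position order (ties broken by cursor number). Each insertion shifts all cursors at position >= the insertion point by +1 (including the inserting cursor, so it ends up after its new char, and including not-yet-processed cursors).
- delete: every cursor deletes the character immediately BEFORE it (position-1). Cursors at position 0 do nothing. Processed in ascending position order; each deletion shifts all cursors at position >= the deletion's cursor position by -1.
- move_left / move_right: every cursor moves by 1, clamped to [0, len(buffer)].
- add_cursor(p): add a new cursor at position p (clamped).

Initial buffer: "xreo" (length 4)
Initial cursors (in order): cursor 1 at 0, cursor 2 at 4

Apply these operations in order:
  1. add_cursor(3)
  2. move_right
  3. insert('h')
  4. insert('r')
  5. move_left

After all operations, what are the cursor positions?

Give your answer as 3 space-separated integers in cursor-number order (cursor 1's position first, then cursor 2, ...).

Answer: 2 9 9

Derivation:
After op 1 (add_cursor(3)): buffer="xreo" (len 4), cursors c1@0 c3@3 c2@4, authorship ....
After op 2 (move_right): buffer="xreo" (len 4), cursors c1@1 c2@4 c3@4, authorship ....
After op 3 (insert('h')): buffer="xhreohh" (len 7), cursors c1@2 c2@7 c3@7, authorship .1...23
After op 4 (insert('r')): buffer="xhrreohhrr" (len 10), cursors c1@3 c2@10 c3@10, authorship .11...2323
After op 5 (move_left): buffer="xhrreohhrr" (len 10), cursors c1@2 c2@9 c3@9, authorship .11...2323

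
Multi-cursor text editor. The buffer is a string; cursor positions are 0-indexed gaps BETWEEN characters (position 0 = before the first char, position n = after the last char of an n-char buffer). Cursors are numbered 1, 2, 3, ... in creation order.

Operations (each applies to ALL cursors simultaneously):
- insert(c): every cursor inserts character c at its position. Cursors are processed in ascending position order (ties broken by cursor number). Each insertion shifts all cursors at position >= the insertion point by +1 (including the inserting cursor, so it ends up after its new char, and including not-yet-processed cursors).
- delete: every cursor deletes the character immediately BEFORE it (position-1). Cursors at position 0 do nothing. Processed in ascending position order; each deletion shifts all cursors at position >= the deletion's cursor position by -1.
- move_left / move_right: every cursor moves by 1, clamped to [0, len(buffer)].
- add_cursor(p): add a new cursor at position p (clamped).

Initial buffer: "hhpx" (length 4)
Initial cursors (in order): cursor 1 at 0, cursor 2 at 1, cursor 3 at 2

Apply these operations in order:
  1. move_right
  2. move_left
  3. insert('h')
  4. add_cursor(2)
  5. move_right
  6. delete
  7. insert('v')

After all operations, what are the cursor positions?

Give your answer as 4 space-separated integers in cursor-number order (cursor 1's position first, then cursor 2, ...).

After op 1 (move_right): buffer="hhpx" (len 4), cursors c1@1 c2@2 c3@3, authorship ....
After op 2 (move_left): buffer="hhpx" (len 4), cursors c1@0 c2@1 c3@2, authorship ....
After op 3 (insert('h')): buffer="hhhhhpx" (len 7), cursors c1@1 c2@3 c3@5, authorship 1.2.3..
After op 4 (add_cursor(2)): buffer="hhhhhpx" (len 7), cursors c1@1 c4@2 c2@3 c3@5, authorship 1.2.3..
After op 5 (move_right): buffer="hhhhhpx" (len 7), cursors c1@2 c4@3 c2@4 c3@6, authorship 1.2.3..
After op 6 (delete): buffer="hhx" (len 3), cursors c1@1 c2@1 c4@1 c3@2, authorship 13.
After op 7 (insert('v')): buffer="hvvvhvx" (len 7), cursors c1@4 c2@4 c4@4 c3@6, authorship 112433.

Answer: 4 4 6 4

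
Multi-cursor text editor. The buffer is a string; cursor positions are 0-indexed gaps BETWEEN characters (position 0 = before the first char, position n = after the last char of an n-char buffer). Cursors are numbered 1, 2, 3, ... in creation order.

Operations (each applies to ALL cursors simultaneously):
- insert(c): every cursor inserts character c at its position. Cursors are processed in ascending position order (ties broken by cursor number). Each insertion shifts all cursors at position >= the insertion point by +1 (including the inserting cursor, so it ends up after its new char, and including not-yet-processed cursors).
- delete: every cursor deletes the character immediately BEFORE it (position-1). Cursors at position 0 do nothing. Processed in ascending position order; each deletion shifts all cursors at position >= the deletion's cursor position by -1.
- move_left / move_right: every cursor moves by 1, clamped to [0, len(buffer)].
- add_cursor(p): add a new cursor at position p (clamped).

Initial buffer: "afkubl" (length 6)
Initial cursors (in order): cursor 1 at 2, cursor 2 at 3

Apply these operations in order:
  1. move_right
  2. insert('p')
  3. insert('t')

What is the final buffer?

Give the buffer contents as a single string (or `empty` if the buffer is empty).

Answer: afkptuptbl

Derivation:
After op 1 (move_right): buffer="afkubl" (len 6), cursors c1@3 c2@4, authorship ......
After op 2 (insert('p')): buffer="afkpupbl" (len 8), cursors c1@4 c2@6, authorship ...1.2..
After op 3 (insert('t')): buffer="afkptuptbl" (len 10), cursors c1@5 c2@8, authorship ...11.22..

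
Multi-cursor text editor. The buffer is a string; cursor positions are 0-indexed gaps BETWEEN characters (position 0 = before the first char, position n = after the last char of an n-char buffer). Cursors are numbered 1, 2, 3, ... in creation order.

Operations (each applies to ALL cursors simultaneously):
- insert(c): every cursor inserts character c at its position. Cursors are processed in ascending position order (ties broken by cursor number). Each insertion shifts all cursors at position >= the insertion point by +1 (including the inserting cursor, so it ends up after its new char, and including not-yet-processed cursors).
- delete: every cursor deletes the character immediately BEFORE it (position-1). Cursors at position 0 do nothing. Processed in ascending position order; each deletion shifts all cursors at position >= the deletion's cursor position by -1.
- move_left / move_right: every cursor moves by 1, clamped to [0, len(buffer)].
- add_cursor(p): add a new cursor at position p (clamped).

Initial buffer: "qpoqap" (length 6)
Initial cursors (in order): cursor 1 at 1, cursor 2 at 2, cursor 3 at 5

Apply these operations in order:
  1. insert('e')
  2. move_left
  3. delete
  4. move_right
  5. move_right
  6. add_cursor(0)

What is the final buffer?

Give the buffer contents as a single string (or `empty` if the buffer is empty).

Answer: eeoqep

Derivation:
After op 1 (insert('e')): buffer="qepeoqaep" (len 9), cursors c1@2 c2@4 c3@8, authorship .1.2...3.
After op 2 (move_left): buffer="qepeoqaep" (len 9), cursors c1@1 c2@3 c3@7, authorship .1.2...3.
After op 3 (delete): buffer="eeoqep" (len 6), cursors c1@0 c2@1 c3@4, authorship 12..3.
After op 4 (move_right): buffer="eeoqep" (len 6), cursors c1@1 c2@2 c3@5, authorship 12..3.
After op 5 (move_right): buffer="eeoqep" (len 6), cursors c1@2 c2@3 c3@6, authorship 12..3.
After op 6 (add_cursor(0)): buffer="eeoqep" (len 6), cursors c4@0 c1@2 c2@3 c3@6, authorship 12..3.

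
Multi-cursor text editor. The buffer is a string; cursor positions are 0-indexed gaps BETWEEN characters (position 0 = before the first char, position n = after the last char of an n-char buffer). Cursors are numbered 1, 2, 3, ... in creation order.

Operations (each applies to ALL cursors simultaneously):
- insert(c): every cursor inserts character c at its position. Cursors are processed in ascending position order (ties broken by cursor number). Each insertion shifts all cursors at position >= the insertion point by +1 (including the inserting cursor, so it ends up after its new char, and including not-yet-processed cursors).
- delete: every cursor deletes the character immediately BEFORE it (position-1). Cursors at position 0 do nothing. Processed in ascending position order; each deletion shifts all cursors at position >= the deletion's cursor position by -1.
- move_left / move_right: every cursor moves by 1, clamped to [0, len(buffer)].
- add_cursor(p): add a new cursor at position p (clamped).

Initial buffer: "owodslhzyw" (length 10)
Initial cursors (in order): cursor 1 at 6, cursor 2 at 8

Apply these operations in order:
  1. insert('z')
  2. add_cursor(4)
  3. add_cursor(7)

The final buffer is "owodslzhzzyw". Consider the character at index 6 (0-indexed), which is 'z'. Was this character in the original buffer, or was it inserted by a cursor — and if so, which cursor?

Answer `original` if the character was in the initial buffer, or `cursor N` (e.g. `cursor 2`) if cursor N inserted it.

Answer: cursor 1

Derivation:
After op 1 (insert('z')): buffer="owodslzhzzyw" (len 12), cursors c1@7 c2@10, authorship ......1..2..
After op 2 (add_cursor(4)): buffer="owodslzhzzyw" (len 12), cursors c3@4 c1@7 c2@10, authorship ......1..2..
After op 3 (add_cursor(7)): buffer="owodslzhzzyw" (len 12), cursors c3@4 c1@7 c4@7 c2@10, authorship ......1..2..
Authorship (.=original, N=cursor N): . . . . . . 1 . . 2 . .
Index 6: author = 1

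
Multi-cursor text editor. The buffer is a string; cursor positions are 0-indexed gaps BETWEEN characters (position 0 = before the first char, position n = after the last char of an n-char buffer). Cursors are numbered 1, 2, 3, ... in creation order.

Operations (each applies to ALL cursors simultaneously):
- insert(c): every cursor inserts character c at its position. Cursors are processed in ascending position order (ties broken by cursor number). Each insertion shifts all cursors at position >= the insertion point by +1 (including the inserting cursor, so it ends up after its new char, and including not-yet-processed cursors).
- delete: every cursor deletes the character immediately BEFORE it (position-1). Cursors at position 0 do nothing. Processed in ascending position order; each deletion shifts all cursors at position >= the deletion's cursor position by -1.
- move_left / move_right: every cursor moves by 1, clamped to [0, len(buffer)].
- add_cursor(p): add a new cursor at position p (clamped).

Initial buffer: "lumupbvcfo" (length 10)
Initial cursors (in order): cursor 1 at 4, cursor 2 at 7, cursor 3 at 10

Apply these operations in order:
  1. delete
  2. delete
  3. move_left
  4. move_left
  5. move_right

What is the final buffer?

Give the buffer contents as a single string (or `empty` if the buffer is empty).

Answer: lupc

Derivation:
After op 1 (delete): buffer="lumpbcf" (len 7), cursors c1@3 c2@5 c3@7, authorship .......
After op 2 (delete): buffer="lupc" (len 4), cursors c1@2 c2@3 c3@4, authorship ....
After op 3 (move_left): buffer="lupc" (len 4), cursors c1@1 c2@2 c3@3, authorship ....
After op 4 (move_left): buffer="lupc" (len 4), cursors c1@0 c2@1 c3@2, authorship ....
After op 5 (move_right): buffer="lupc" (len 4), cursors c1@1 c2@2 c3@3, authorship ....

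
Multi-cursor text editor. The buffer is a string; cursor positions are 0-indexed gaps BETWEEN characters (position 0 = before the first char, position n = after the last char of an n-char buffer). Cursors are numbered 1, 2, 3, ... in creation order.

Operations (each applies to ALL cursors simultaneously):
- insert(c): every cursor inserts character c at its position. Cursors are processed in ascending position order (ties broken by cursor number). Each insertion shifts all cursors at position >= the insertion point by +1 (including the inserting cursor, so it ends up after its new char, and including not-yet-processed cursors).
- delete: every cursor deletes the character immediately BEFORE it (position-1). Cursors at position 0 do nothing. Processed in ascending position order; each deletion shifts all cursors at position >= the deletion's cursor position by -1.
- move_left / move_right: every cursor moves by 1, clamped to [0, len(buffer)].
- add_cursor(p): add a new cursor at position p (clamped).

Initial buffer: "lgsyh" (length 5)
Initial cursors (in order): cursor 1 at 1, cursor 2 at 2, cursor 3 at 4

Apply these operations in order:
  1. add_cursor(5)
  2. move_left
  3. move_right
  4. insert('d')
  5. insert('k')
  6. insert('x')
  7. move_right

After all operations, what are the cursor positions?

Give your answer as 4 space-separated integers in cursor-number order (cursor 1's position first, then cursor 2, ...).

Answer: 5 9 14 17

Derivation:
After op 1 (add_cursor(5)): buffer="lgsyh" (len 5), cursors c1@1 c2@2 c3@4 c4@5, authorship .....
After op 2 (move_left): buffer="lgsyh" (len 5), cursors c1@0 c2@1 c3@3 c4@4, authorship .....
After op 3 (move_right): buffer="lgsyh" (len 5), cursors c1@1 c2@2 c3@4 c4@5, authorship .....
After op 4 (insert('d')): buffer="ldgdsydhd" (len 9), cursors c1@2 c2@4 c3@7 c4@9, authorship .1.2..3.4
After op 5 (insert('k')): buffer="ldkgdksydkhdk" (len 13), cursors c1@3 c2@6 c3@10 c4@13, authorship .11.22..33.44
After op 6 (insert('x')): buffer="ldkxgdkxsydkxhdkx" (len 17), cursors c1@4 c2@8 c3@13 c4@17, authorship .111.222..333.444
After op 7 (move_right): buffer="ldkxgdkxsydkxhdkx" (len 17), cursors c1@5 c2@9 c3@14 c4@17, authorship .111.222..333.444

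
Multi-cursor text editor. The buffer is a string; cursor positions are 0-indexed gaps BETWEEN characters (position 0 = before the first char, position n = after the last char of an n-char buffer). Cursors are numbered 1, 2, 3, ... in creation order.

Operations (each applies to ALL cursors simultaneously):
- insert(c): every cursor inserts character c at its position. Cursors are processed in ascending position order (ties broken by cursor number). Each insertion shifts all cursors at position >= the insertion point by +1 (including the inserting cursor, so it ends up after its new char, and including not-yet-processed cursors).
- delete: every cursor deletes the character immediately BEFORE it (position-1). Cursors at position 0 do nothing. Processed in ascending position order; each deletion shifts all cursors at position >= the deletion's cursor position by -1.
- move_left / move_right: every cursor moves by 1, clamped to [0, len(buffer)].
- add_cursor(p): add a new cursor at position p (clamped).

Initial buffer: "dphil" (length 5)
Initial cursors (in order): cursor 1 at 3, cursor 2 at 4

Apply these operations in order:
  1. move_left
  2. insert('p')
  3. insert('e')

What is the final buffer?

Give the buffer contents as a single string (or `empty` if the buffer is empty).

After op 1 (move_left): buffer="dphil" (len 5), cursors c1@2 c2@3, authorship .....
After op 2 (insert('p')): buffer="dpphpil" (len 7), cursors c1@3 c2@5, authorship ..1.2..
After op 3 (insert('e')): buffer="dppehpeil" (len 9), cursors c1@4 c2@7, authorship ..11.22..

Answer: dppehpeil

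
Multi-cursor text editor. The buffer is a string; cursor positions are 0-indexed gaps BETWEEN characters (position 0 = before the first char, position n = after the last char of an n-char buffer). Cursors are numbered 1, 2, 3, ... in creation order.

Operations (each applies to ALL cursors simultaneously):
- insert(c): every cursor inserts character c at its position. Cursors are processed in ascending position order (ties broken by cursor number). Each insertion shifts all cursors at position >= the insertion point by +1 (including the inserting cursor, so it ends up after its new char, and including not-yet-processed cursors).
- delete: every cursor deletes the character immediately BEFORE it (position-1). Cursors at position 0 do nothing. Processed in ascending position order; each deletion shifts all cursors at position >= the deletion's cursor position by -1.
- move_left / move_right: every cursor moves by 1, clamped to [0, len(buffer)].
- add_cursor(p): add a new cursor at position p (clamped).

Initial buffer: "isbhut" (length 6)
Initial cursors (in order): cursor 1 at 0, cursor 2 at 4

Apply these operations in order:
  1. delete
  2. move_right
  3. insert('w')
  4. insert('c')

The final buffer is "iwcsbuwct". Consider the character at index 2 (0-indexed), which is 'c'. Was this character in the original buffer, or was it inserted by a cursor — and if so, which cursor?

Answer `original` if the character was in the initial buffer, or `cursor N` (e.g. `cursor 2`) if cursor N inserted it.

Answer: cursor 1

Derivation:
After op 1 (delete): buffer="isbut" (len 5), cursors c1@0 c2@3, authorship .....
After op 2 (move_right): buffer="isbut" (len 5), cursors c1@1 c2@4, authorship .....
After op 3 (insert('w')): buffer="iwsbuwt" (len 7), cursors c1@2 c2@6, authorship .1...2.
After op 4 (insert('c')): buffer="iwcsbuwct" (len 9), cursors c1@3 c2@8, authorship .11...22.
Authorship (.=original, N=cursor N): . 1 1 . . . 2 2 .
Index 2: author = 1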